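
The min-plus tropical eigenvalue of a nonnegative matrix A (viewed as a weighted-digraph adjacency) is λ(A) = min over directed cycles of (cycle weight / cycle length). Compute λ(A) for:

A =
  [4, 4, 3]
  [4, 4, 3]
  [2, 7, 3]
λ(A) = 5/2

Enumerate directed cycles and compute their means (weight / length). Sample:
  cycle 0 → 0: weight = 4, length = 1, mean = 4/1 ≈ 4.000
  cycle 1 → 1: weight = 4, length = 1, mean = 4/1 ≈ 4.000
  cycle 2 → 2: weight = 3, length = 1, mean = 3/1 ≈ 3.000
  cycle 0 → 1 → 0: weight = 8, length = 2, mean = 8/2 ≈ 4.000
  cycle 0 → 2 → 0: weight = 5, length = 2, mean = 5/2 ≈ 2.500
  cycle 1 → 0 → 1: weight = 8, length = 2, mean = 8/2 ≈ 4.000
Minimum mean = 2.500, attained e.g. along the cycle 0 → 2 → 0 with weight 5 and length 2. So λ(A) = 5/2 = 5/2.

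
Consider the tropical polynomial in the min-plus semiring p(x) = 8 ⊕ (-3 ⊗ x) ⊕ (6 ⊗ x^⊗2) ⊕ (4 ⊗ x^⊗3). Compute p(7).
p(7) = 4

A tropical monomial a ⊗ x^⊗i evaluates to a + i · x. Evaluating each term at x = 7:
  Term 0 contributes 8 + 0 · 7 = 8
  Term 1 contributes -3 + 1 · 7 = 4
  Term 2 contributes 6 + 2 · 7 = 20
  Term 3 contributes 4 + 3 · 7 = 25
p(7) = ⊕ of these = min[8, 4, 20, 25] = 4.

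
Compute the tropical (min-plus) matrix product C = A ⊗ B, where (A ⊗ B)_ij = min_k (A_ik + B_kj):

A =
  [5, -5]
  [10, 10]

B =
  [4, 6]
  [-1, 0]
A ⊗ B =
  [-6, -5]
  [9, 10]

Apply the min-plus product entry-by-entry:
  C[0][0] = min over k of (A[0][0] + B[0][0] = 5 + 4 = 9, A[0][1] + B[1][0] = -5 + -1 = -6) = -6 (attained at k = 1)
  C[0][1] = min over k of (A[0][0] + B[0][1] = 5 + 6 = 11, A[0][1] + B[1][1] = -5 + 0 = -5) = -5 (attained at k = 1)
  C[1][0] = min over k of (A[1][0] + B[0][0] = 10 + 4 = 14, A[1][1] + B[1][0] = 10 + -1 = 9) = 9 (attained at k = 1)
  C[1][1] = min over k of (A[1][0] + B[0][1] = 10 + 6 = 16, A[1][1] + B[1][1] = 10 + 0 = 10) = 10 (attained at k = 1)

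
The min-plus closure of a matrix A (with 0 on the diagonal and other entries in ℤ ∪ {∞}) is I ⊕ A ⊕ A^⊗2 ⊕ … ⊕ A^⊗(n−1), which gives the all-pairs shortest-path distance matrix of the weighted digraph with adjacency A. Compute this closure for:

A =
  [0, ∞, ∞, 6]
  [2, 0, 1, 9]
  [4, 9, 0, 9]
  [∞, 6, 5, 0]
Closure =
  [0, 12, 11, 6]
  [2, 0, 1, 8]
  [4, 9, 0, 9]
  [8, 6, 5, 0]

This is the Floyd-Warshall all-pairs shortest-path computation. For each intermediate vertex k = 0, 1, …, 3, update dist[i][j] ← min(dist[i][j], dist[i][k] + dist[k][j]). The final matrix gives, for each (i, j), the minimum total weight of any directed path from i to j (possibly empty when i = j).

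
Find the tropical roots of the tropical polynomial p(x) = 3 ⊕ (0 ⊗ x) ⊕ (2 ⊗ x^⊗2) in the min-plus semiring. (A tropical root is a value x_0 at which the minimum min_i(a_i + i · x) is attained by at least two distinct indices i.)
Roots: {-2, 3}

Each tropical root is a break point of the lower envelope of the lines y = a_i + i · x (there are 3 lines, with slopes 0, 1, ..., 2). Only the lines that attain the minimum somewhere contribute to roots; other lines are dominated. Here the surviving (envelope) indices are i = 2, i = 1, i = 0.
Intersections between consecutive envelope lines give the roots: for adjacent envelope indices i < j the intersection is x = (a_i − a_j) / (j − i). Reading off the sorted break points: {-2, 3}.
Verification: at each break x_0, at least two indices attain the minimum of min_i(a_i + i · x_0).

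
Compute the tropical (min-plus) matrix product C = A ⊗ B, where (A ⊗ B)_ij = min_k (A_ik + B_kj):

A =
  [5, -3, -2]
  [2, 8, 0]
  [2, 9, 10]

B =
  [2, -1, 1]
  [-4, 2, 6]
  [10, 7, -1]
A ⊗ B =
  [-7, -1, -3]
  [4, 1, -1]
  [4, 1, 3]

Apply the min-plus product entry-by-entry:
  C[0][0] = min over k of (A[0][0] + B[0][0] = 5 + 2 = 7, A[0][1] + B[1][0] = -3 + -4 = -7, A[0][2] + B[2][0] = -2 + 10 = 8) = -7 (attained at k = 1)
  C[0][1] = min over k of (A[0][0] + B[0][1] = 5 + -1 = 4, A[0][1] + B[1][1] = -3 + 2 = -1, A[0][2] + B[2][1] = -2 + 7 = 5) = -1 (attained at k = 1)
  C[0][2] = min over k of (A[0][0] + B[0][2] = 5 + 1 = 6, A[0][1] + B[1][2] = -3 + 6 = 3, A[0][2] + B[2][2] = -2 + -1 = -3) = -3 (attained at k = 2)
  C[1][0] = min over k of (A[1][0] + B[0][0] = 2 + 2 = 4, A[1][1] + B[1][0] = 8 + -4 = 4, A[1][2] + B[2][0] = 0 + 10 = 10) = 4 (attained at k = 0)
  C[1][1] = min over k of (A[1][0] + B[0][1] = 2 + -1 = 1, A[1][1] + B[1][1] = 8 + 2 = 10, A[1][2] + B[2][1] = 0 + 7 = 7) = 1 (attained at k = 0)
  C[1][2] = min over k of (A[1][0] + B[0][2] = 2 + 1 = 3, A[1][1] + B[1][2] = 8 + 6 = 14, A[1][2] + B[2][2] = 0 + -1 = -1) = -1 (attained at k = 2)
  C[2][0] = min over k of (A[2][0] + B[0][0] = 2 + 2 = 4, A[2][1] + B[1][0] = 9 + -4 = 5, A[2][2] + B[2][0] = 10 + 10 = 20) = 4 (attained at k = 0)
  C[2][1] = min over k of (A[2][0] + B[0][1] = 2 + -1 = 1, A[2][1] + B[1][1] = 9 + 2 = 11, A[2][2] + B[2][1] = 10 + 7 = 17) = 1 (attained at k = 0)
  C[2][2] = min over k of (A[2][0] + B[0][2] = 2 + 1 = 3, A[2][1] + B[1][2] = 9 + 6 = 15, A[2][2] + B[2][2] = 10 + -1 = 9) = 3 (attained at k = 0)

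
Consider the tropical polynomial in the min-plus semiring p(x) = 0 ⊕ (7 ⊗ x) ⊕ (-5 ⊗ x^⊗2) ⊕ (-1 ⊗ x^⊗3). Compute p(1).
p(1) = -3

A tropical monomial a ⊗ x^⊗i evaluates to a + i · x. Evaluating each term at x = 1:
  Term 0 contributes 0 + 0 · 1 = 0
  Term 1 contributes 7 + 1 · 1 = 8
  Term 2 contributes -5 + 2 · 1 = -3
  Term 3 contributes -1 + 3 · 1 = 2
p(1) = ⊕ of these = min[0, 8, -3, 2] = -3.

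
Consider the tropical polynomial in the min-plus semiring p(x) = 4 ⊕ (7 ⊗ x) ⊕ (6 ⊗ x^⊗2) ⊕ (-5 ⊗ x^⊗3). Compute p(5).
p(5) = 4

A tropical monomial a ⊗ x^⊗i evaluates to a + i · x. Evaluating each term at x = 5:
  Term 0 contributes 4 + 0 · 5 = 4
  Term 1 contributes 7 + 1 · 5 = 12
  Term 2 contributes 6 + 2 · 5 = 16
  Term 3 contributes -5 + 3 · 5 = 10
p(5) = ⊕ of these = min[4, 12, 16, 10] = 4.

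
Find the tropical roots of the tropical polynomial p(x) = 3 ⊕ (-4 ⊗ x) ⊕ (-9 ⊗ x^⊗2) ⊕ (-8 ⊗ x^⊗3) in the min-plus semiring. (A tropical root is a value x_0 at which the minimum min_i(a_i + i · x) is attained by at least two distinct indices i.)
Roots: {-1, 5, 7}

Each tropical root is a break point of the lower envelope of the lines y = a_i + i · x (there are 4 lines, with slopes 0, 1, ..., 3). Only the lines that attain the minimum somewhere contribute to roots; other lines are dominated. Here the surviving (envelope) indices are i = 3, i = 2, i = 1, i = 0.
Intersections between consecutive envelope lines give the roots: for adjacent envelope indices i < j the intersection is x = (a_i − a_j) / (j − i). Reading off the sorted break points: {-1, 5, 7}.
Verification: at each break x_0, at least two indices attain the minimum of min_i(a_i + i · x_0).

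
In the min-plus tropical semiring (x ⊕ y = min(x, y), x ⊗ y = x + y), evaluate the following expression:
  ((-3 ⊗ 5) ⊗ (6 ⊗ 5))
((-3 ⊗ 5) ⊗ (6 ⊗ 5)) = 13

Expand innermost to outermost. Recall ⊕ takes the minimum of its arguments and ⊗ takes their sum. Working out the expression ((-3 ⊗ 5) ⊗ (6 ⊗ 5)) gives 13.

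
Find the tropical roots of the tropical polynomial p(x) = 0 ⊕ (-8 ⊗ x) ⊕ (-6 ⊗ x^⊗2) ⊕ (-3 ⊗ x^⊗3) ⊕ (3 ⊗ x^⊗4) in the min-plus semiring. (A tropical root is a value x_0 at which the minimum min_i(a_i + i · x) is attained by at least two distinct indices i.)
Roots: {-6, -3, -2, 8}

Each tropical root is a break point of the lower envelope of the lines y = a_i + i · x (there are 5 lines, with slopes 0, 1, ..., 4). Only the lines that attain the minimum somewhere contribute to roots; other lines are dominated. Here the surviving (envelope) indices are i = 4, i = 3, i = 2, i = 1, i = 0.
Intersections between consecutive envelope lines give the roots: for adjacent envelope indices i < j the intersection is x = (a_i − a_j) / (j − i). Reading off the sorted break points: {-6, -3, -2, 8}.
Verification: at each break x_0, at least two indices attain the minimum of min_i(a_i + i · x_0).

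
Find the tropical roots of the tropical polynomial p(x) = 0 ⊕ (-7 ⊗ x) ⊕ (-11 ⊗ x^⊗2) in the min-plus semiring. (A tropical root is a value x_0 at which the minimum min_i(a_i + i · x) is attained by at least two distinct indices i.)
Roots: {4, 7}

Each tropical root is a break point of the lower envelope of the lines y = a_i + i · x (there are 3 lines, with slopes 0, 1, ..., 2). Only the lines that attain the minimum somewhere contribute to roots; other lines are dominated. Here the surviving (envelope) indices are i = 2, i = 1, i = 0.
Intersections between consecutive envelope lines give the roots: for adjacent envelope indices i < j the intersection is x = (a_i − a_j) / (j − i). Reading off the sorted break points: {4, 7}.
Verification: at each break x_0, at least two indices attain the minimum of min_i(a_i + i · x_0).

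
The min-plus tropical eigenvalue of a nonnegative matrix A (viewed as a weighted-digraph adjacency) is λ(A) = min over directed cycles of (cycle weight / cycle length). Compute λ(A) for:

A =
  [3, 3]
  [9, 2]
λ(A) = 2

Enumerate directed cycles and compute their means (weight / length). Sample:
  cycle 0 → 0: weight = 3, length = 1, mean = 3/1 ≈ 3.000
  cycle 1 → 1: weight = 2, length = 1, mean = 2/1 ≈ 2.000
  cycle 0 → 1 → 0: weight = 12, length = 2, mean = 12/2 ≈ 6.000
  cycle 1 → 0 → 1: weight = 12, length = 2, mean = 12/2 ≈ 6.000
Minimum mean = 2.000, attained e.g. along the cycle 1 → 1 with weight 2 and length 1. So λ(A) = 2/1 = 2.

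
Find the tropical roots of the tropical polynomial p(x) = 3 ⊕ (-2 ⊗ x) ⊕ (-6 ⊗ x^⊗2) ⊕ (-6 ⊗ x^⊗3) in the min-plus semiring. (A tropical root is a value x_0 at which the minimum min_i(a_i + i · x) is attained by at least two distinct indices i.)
Roots: {0, 4, 5}

Each tropical root is a break point of the lower envelope of the lines y = a_i + i · x (there are 4 lines, with slopes 0, 1, ..., 3). Only the lines that attain the minimum somewhere contribute to roots; other lines are dominated. Here the surviving (envelope) indices are i = 3, i = 2, i = 1, i = 0.
Intersections between consecutive envelope lines give the roots: for adjacent envelope indices i < j the intersection is x = (a_i − a_j) / (j − i). Reading off the sorted break points: {0, 4, 5}.
Verification: at each break x_0, at least two indices attain the minimum of min_i(a_i + i · x_0).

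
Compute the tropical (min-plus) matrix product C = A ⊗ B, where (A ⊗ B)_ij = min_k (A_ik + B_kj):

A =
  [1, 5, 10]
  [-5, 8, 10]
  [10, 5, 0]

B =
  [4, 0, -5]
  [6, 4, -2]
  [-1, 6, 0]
A ⊗ B =
  [5, 1, -4]
  [-1, -5, -10]
  [-1, 6, 0]

Apply the min-plus product entry-by-entry:
  C[0][0] = min over k of (A[0][0] + B[0][0] = 1 + 4 = 5, A[0][1] + B[1][0] = 5 + 6 = 11, A[0][2] + B[2][0] = 10 + -1 = 9) = 5 (attained at k = 0)
  C[0][1] = min over k of (A[0][0] + B[0][1] = 1 + 0 = 1, A[0][1] + B[1][1] = 5 + 4 = 9, A[0][2] + B[2][1] = 10 + 6 = 16) = 1 (attained at k = 0)
  C[0][2] = min over k of (A[0][0] + B[0][2] = 1 + -5 = -4, A[0][1] + B[1][2] = 5 + -2 = 3, A[0][2] + B[2][2] = 10 + 0 = 10) = -4 (attained at k = 0)
  C[1][0] = min over k of (A[1][0] + B[0][0] = -5 + 4 = -1, A[1][1] + B[1][0] = 8 + 6 = 14, A[1][2] + B[2][0] = 10 + -1 = 9) = -1 (attained at k = 0)
  C[1][1] = min over k of (A[1][0] + B[0][1] = -5 + 0 = -5, A[1][1] + B[1][1] = 8 + 4 = 12, A[1][2] + B[2][1] = 10 + 6 = 16) = -5 (attained at k = 0)
  C[1][2] = min over k of (A[1][0] + B[0][2] = -5 + -5 = -10, A[1][1] + B[1][2] = 8 + -2 = 6, A[1][2] + B[2][2] = 10 + 0 = 10) = -10 (attained at k = 0)
  C[2][0] = min over k of (A[2][0] + B[0][0] = 10 + 4 = 14, A[2][1] + B[1][0] = 5 + 6 = 11, A[2][2] + B[2][0] = 0 + -1 = -1) = -1 (attained at k = 2)
  C[2][1] = min over k of (A[2][0] + B[0][1] = 10 + 0 = 10, A[2][1] + B[1][1] = 5 + 4 = 9, A[2][2] + B[2][1] = 0 + 6 = 6) = 6 (attained at k = 2)
  C[2][2] = min over k of (A[2][0] + B[0][2] = 10 + -5 = 5, A[2][1] + B[1][2] = 5 + -2 = 3, A[2][2] + B[2][2] = 0 + 0 = 0) = 0 (attained at k = 2)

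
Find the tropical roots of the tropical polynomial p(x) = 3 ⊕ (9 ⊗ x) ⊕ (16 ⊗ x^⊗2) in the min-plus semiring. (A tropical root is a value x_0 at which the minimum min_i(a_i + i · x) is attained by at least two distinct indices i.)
Roots: {-7, -6}

Each tropical root is a break point of the lower envelope of the lines y = a_i + i · x (there are 3 lines, with slopes 0, 1, ..., 2). Only the lines that attain the minimum somewhere contribute to roots; other lines are dominated. Here the surviving (envelope) indices are i = 2, i = 1, i = 0.
Intersections between consecutive envelope lines give the roots: for adjacent envelope indices i < j the intersection is x = (a_i − a_j) / (j − i). Reading off the sorted break points: {-7, -6}.
Verification: at each break x_0, at least two indices attain the minimum of min_i(a_i + i · x_0).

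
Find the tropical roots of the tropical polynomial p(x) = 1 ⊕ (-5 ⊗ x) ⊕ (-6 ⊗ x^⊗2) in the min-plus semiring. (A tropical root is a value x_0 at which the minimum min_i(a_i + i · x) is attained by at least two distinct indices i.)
Roots: {1, 6}

Each tropical root is a break point of the lower envelope of the lines y = a_i + i · x (there are 3 lines, with slopes 0, 1, ..., 2). Only the lines that attain the minimum somewhere contribute to roots; other lines are dominated. Here the surviving (envelope) indices are i = 2, i = 1, i = 0.
Intersections between consecutive envelope lines give the roots: for adjacent envelope indices i < j the intersection is x = (a_i − a_j) / (j − i). Reading off the sorted break points: {1, 6}.
Verification: at each break x_0, at least two indices attain the minimum of min_i(a_i + i · x_0).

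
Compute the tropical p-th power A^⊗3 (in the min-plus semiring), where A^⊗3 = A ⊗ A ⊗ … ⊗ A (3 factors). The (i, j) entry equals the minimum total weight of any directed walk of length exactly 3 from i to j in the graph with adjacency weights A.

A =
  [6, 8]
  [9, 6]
A^⊗3 =
  [18, 20]
  [21, 18]

Each entry (A^⊗3)_ij equals the minimum over all length-3 walks i = v_0 → v_1 → … → v_3 = j of Σ_t A[v_t][v_{t+1}]. For example, for (i, j) = (0, 1) we minimise over 4 possible intermediate vertex sequences; the minimum is 20, attained along the walk 0 → 0 → 0 → 1.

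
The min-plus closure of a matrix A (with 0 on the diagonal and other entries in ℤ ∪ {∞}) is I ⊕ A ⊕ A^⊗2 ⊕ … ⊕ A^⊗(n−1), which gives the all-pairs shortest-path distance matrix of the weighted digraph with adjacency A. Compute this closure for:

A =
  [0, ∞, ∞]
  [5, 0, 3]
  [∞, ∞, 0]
Closure =
  [0, ∞, ∞]
  [5, 0, 3]
  [∞, ∞, 0]

This is the Floyd-Warshall all-pairs shortest-path computation. For each intermediate vertex k = 0, 1, …, 2, update dist[i][j] ← min(dist[i][j], dist[i][k] + dist[k][j]). The final matrix gives, for each (i, j), the minimum total weight of any directed path from i to j (possibly empty when i = j).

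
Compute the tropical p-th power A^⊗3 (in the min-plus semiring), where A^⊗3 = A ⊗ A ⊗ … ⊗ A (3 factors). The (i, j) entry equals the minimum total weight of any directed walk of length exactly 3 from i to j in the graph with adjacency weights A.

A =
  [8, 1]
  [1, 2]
A^⊗3 =
  [4, 3]
  [3, 4]

Each entry (A^⊗3)_ij equals the minimum over all length-3 walks i = v_0 → v_1 → … → v_3 = j of Σ_t A[v_t][v_{t+1}]. For example, for (i, j) = (0, 1) we minimise over 4 possible intermediate vertex sequences; the minimum is 3, attained along the walk 0 → 1 → 0 → 1.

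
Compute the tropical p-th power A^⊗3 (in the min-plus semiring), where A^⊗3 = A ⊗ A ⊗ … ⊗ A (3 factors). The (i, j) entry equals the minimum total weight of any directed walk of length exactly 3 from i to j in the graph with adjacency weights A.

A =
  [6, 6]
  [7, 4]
A^⊗3 =
  [17, 14]
  [15, 12]

Each entry (A^⊗3)_ij equals the minimum over all length-3 walks i = v_0 → v_1 → … → v_3 = j of Σ_t A[v_t][v_{t+1}]. For example, for (i, j) = (0, 1) we minimise over 4 possible intermediate vertex sequences; the minimum is 14, attained along the walk 0 → 1 → 1 → 1.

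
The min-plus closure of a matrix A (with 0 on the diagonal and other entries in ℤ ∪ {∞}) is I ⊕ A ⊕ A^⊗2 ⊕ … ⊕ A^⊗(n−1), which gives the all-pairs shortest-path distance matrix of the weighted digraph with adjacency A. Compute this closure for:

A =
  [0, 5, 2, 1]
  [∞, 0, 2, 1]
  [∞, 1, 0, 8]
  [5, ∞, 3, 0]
Closure =
  [0, 3, 2, 1]
  [6, 0, 2, 1]
  [7, 1, 0, 2]
  [5, 4, 3, 0]

This is the Floyd-Warshall all-pairs shortest-path computation. For each intermediate vertex k = 0, 1, …, 3, update dist[i][j] ← min(dist[i][j], dist[i][k] + dist[k][j]). The final matrix gives, for each (i, j), the minimum total weight of any directed path from i to j (possibly empty when i = j).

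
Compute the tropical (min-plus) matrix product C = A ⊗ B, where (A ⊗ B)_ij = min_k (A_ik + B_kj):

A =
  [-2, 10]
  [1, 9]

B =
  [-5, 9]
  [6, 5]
A ⊗ B =
  [-7, 7]
  [-4, 10]

Apply the min-plus product entry-by-entry:
  C[0][0] = min over k of (A[0][0] + B[0][0] = -2 + -5 = -7, A[0][1] + B[1][0] = 10 + 6 = 16) = -7 (attained at k = 0)
  C[0][1] = min over k of (A[0][0] + B[0][1] = -2 + 9 = 7, A[0][1] + B[1][1] = 10 + 5 = 15) = 7 (attained at k = 0)
  C[1][0] = min over k of (A[1][0] + B[0][0] = 1 + -5 = -4, A[1][1] + B[1][0] = 9 + 6 = 15) = -4 (attained at k = 0)
  C[1][1] = min over k of (A[1][0] + B[0][1] = 1 + 9 = 10, A[1][1] + B[1][1] = 9 + 5 = 14) = 10 (attained at k = 0)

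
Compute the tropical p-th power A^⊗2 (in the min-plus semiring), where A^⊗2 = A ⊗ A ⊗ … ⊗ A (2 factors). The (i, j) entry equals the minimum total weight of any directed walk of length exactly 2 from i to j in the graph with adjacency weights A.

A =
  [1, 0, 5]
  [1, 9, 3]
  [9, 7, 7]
A^⊗2 =
  [1, 1, 3]
  [2, 1, 6]
  [8, 9, 10]

Each entry (A^⊗2)_ij equals the minimum over all length-2 walks i = v_0 → v_1 → … → v_2 = j of Σ_t A[v_t][v_{t+1}]. For example, for (i, j) = (0, 2) we minimise over 3 possible intermediate vertex sequences; the minimum is 3, attained along the walk 0 → 1 → 2.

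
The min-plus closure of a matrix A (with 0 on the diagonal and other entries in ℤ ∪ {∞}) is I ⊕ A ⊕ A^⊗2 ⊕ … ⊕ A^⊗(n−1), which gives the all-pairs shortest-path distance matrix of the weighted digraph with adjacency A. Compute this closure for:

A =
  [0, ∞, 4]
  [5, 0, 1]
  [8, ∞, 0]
Closure =
  [0, ∞, 4]
  [5, 0, 1]
  [8, ∞, 0]

This is the Floyd-Warshall all-pairs shortest-path computation. For each intermediate vertex k = 0, 1, …, 2, update dist[i][j] ← min(dist[i][j], dist[i][k] + dist[k][j]). The final matrix gives, for each (i, j), the minimum total weight of any directed path from i to j (possibly empty when i = j).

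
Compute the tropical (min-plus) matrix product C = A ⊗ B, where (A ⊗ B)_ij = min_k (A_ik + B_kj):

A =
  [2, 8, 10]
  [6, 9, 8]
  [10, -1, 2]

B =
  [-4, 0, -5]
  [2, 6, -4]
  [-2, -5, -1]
A ⊗ B =
  [-2, 2, -3]
  [2, 3, 1]
  [0, -3, -5]

Apply the min-plus product entry-by-entry:
  C[0][0] = min over k of (A[0][0] + B[0][0] = 2 + -4 = -2, A[0][1] + B[1][0] = 8 + 2 = 10, A[0][2] + B[2][0] = 10 + -2 = 8) = -2 (attained at k = 0)
  C[0][1] = min over k of (A[0][0] + B[0][1] = 2 + 0 = 2, A[0][1] + B[1][1] = 8 + 6 = 14, A[0][2] + B[2][1] = 10 + -5 = 5) = 2 (attained at k = 0)
  C[0][2] = min over k of (A[0][0] + B[0][2] = 2 + -5 = -3, A[0][1] + B[1][2] = 8 + -4 = 4, A[0][2] + B[2][2] = 10 + -1 = 9) = -3 (attained at k = 0)
  C[1][0] = min over k of (A[1][0] + B[0][0] = 6 + -4 = 2, A[1][1] + B[1][0] = 9 + 2 = 11, A[1][2] + B[2][0] = 8 + -2 = 6) = 2 (attained at k = 0)
  C[1][1] = min over k of (A[1][0] + B[0][1] = 6 + 0 = 6, A[1][1] + B[1][1] = 9 + 6 = 15, A[1][2] + B[2][1] = 8 + -5 = 3) = 3 (attained at k = 2)
  C[1][2] = min over k of (A[1][0] + B[0][2] = 6 + -5 = 1, A[1][1] + B[1][2] = 9 + -4 = 5, A[1][2] + B[2][2] = 8 + -1 = 7) = 1 (attained at k = 0)
  C[2][0] = min over k of (A[2][0] + B[0][0] = 10 + -4 = 6, A[2][1] + B[1][0] = -1 + 2 = 1, A[2][2] + B[2][0] = 2 + -2 = 0) = 0 (attained at k = 2)
  C[2][1] = min over k of (A[2][0] + B[0][1] = 10 + 0 = 10, A[2][1] + B[1][1] = -1 + 6 = 5, A[2][2] + B[2][1] = 2 + -5 = -3) = -3 (attained at k = 2)
  C[2][2] = min over k of (A[2][0] + B[0][2] = 10 + -5 = 5, A[2][1] + B[1][2] = -1 + -4 = -5, A[2][2] + B[2][2] = 2 + -1 = 1) = -5 (attained at k = 1)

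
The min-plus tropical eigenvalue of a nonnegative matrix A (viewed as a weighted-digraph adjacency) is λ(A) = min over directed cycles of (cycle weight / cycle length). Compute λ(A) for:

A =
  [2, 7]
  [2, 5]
λ(A) = 2

Enumerate directed cycles and compute their means (weight / length). Sample:
  cycle 0 → 0: weight = 2, length = 1, mean = 2/1 ≈ 2.000
  cycle 1 → 1: weight = 5, length = 1, mean = 5/1 ≈ 5.000
  cycle 0 → 1 → 0: weight = 9, length = 2, mean = 9/2 ≈ 4.500
  cycle 1 → 0 → 1: weight = 9, length = 2, mean = 9/2 ≈ 4.500
Minimum mean = 2.000, attained e.g. along the cycle 0 → 0 with weight 2 and length 1. So λ(A) = 2/1 = 2.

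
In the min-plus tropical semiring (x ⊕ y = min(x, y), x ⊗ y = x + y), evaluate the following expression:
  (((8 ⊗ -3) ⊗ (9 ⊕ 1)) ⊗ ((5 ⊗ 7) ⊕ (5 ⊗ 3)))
(((8 ⊗ -3) ⊗ (9 ⊕ 1)) ⊗ ((5 ⊗ 7) ⊕ (5 ⊗ 3))) = 14

Expand innermost to outermost. Recall ⊕ takes the minimum of its arguments and ⊗ takes their sum. Working out the expression (((8 ⊗ -3) ⊗ (9 ⊕ 1)) ⊗ ((5 ⊗ 7) ⊕ (5 ⊗ 3))) gives 14.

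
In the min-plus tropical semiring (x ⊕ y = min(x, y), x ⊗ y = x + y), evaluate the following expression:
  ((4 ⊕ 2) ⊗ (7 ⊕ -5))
((4 ⊕ 2) ⊗ (7 ⊕ -5)) = -3

Expand innermost to outermost. Recall ⊕ takes the minimum of its arguments and ⊗ takes their sum. Working out the expression ((4 ⊕ 2) ⊗ (7 ⊕ -5)) gives -3.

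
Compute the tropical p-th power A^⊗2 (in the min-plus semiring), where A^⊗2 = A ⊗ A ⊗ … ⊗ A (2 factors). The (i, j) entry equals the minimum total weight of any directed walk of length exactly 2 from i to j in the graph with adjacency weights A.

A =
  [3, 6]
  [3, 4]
A^⊗2 =
  [6, 9]
  [6, 8]

Each entry (A^⊗2)_ij equals the minimum over all length-2 walks i = v_0 → v_1 → … → v_2 = j of Σ_t A[v_t][v_{t+1}]. For example, for (i, j) = (0, 1) we minimise over 2 possible intermediate vertex sequences; the minimum is 9, attained along the walk 0 → 0 → 1.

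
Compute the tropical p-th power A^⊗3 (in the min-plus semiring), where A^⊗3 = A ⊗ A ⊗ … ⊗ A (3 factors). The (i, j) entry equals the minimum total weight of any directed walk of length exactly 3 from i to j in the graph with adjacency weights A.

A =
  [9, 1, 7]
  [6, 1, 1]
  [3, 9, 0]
A^⊗3 =
  [5, 3, 2]
  [4, 3, 1]
  [3, 4, 0]

Each entry (A^⊗3)_ij equals the minimum over all length-3 walks i = v_0 → v_1 → … → v_3 = j of Σ_t A[v_t][v_{t+1}]. For example, for (i, j) = (0, 2) we minimise over 9 possible intermediate vertex sequences; the minimum is 2, attained along the walk 0 → 1 → 2 → 2.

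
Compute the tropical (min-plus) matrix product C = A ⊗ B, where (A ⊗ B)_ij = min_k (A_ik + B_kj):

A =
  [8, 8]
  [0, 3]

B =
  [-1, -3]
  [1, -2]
A ⊗ B =
  [7, 5]
  [-1, -3]

Apply the min-plus product entry-by-entry:
  C[0][0] = min over k of (A[0][0] + B[0][0] = 8 + -1 = 7, A[0][1] + B[1][0] = 8 + 1 = 9) = 7 (attained at k = 0)
  C[0][1] = min over k of (A[0][0] + B[0][1] = 8 + -3 = 5, A[0][1] + B[1][1] = 8 + -2 = 6) = 5 (attained at k = 0)
  C[1][0] = min over k of (A[1][0] + B[0][0] = 0 + -1 = -1, A[1][1] + B[1][0] = 3 + 1 = 4) = -1 (attained at k = 0)
  C[1][1] = min over k of (A[1][0] + B[0][1] = 0 + -3 = -3, A[1][1] + B[1][1] = 3 + -2 = 1) = -3 (attained at k = 0)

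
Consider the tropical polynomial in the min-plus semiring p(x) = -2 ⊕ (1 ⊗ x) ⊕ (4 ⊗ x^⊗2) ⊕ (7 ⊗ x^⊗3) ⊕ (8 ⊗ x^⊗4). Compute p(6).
p(6) = -2

A tropical monomial a ⊗ x^⊗i evaluates to a + i · x. Evaluating each term at x = 6:
  Term 0 contributes -2 + 0 · 6 = -2
  Term 1 contributes 1 + 1 · 6 = 7
  Term 2 contributes 4 + 2 · 6 = 16
  Term 3 contributes 7 + 3 · 6 = 25
  Term 4 contributes 8 + 4 · 6 = 32
p(6) = ⊕ of these = min[-2, 7, 16, 25, 32] = -2.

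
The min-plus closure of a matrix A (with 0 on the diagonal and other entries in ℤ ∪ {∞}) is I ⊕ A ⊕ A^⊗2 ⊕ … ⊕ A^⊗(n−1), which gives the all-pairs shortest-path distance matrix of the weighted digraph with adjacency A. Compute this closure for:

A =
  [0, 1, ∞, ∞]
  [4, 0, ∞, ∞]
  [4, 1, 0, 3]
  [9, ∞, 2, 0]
Closure =
  [0, 1, ∞, ∞]
  [4, 0, ∞, ∞]
  [4, 1, 0, 3]
  [6, 3, 2, 0]

This is the Floyd-Warshall all-pairs shortest-path computation. For each intermediate vertex k = 0, 1, …, 3, update dist[i][j] ← min(dist[i][j], dist[i][k] + dist[k][j]). The final matrix gives, for each (i, j), the minimum total weight of any directed path from i to j (possibly empty when i = j).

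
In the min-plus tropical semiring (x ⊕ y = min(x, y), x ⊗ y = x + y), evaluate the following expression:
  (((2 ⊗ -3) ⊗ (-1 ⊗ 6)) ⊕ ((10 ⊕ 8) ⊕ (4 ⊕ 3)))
(((2 ⊗ -3) ⊗ (-1 ⊗ 6)) ⊕ ((10 ⊕ 8) ⊕ (4 ⊕ 3))) = 3

Expand innermost to outermost. Recall ⊕ takes the minimum of its arguments and ⊗ takes their sum. Working out the expression (((2 ⊗ -3) ⊗ (-1 ⊗ 6)) ⊕ ((10 ⊕ 8) ⊕ (4 ⊕ 3))) gives 3.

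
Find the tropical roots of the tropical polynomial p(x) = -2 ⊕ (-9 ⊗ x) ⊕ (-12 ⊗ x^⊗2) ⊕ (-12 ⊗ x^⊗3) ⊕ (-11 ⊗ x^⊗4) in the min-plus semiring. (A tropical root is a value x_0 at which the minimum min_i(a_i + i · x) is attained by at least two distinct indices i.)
Roots: {-1, 0, 3, 7}

Each tropical root is a break point of the lower envelope of the lines y = a_i + i · x (there are 5 lines, with slopes 0, 1, ..., 4). Only the lines that attain the minimum somewhere contribute to roots; other lines are dominated. Here the surviving (envelope) indices are i = 4, i = 3, i = 2, i = 1, i = 0.
Intersections between consecutive envelope lines give the roots: for adjacent envelope indices i < j the intersection is x = (a_i − a_j) / (j − i). Reading off the sorted break points: {-1, 0, 3, 7}.
Verification: at each break x_0, at least two indices attain the minimum of min_i(a_i + i · x_0).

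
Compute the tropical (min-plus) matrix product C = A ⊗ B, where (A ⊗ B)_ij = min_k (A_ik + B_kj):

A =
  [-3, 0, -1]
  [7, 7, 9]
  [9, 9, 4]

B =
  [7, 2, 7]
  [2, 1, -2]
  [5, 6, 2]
A ⊗ B =
  [2, -1, -2]
  [9, 8, 5]
  [9, 10, 6]

Apply the min-plus product entry-by-entry:
  C[0][0] = min over k of (A[0][0] + B[0][0] = -3 + 7 = 4, A[0][1] + B[1][0] = 0 + 2 = 2, A[0][2] + B[2][0] = -1 + 5 = 4) = 2 (attained at k = 1)
  C[0][1] = min over k of (A[0][0] + B[0][1] = -3 + 2 = -1, A[0][1] + B[1][1] = 0 + 1 = 1, A[0][2] + B[2][1] = -1 + 6 = 5) = -1 (attained at k = 0)
  C[0][2] = min over k of (A[0][0] + B[0][2] = -3 + 7 = 4, A[0][1] + B[1][2] = 0 + -2 = -2, A[0][2] + B[2][2] = -1 + 2 = 1) = -2 (attained at k = 1)
  C[1][0] = min over k of (A[1][0] + B[0][0] = 7 + 7 = 14, A[1][1] + B[1][0] = 7 + 2 = 9, A[1][2] + B[2][0] = 9 + 5 = 14) = 9 (attained at k = 1)
  C[1][1] = min over k of (A[1][0] + B[0][1] = 7 + 2 = 9, A[1][1] + B[1][1] = 7 + 1 = 8, A[1][2] + B[2][1] = 9 + 6 = 15) = 8 (attained at k = 1)
  C[1][2] = min over k of (A[1][0] + B[0][2] = 7 + 7 = 14, A[1][1] + B[1][2] = 7 + -2 = 5, A[1][2] + B[2][2] = 9 + 2 = 11) = 5 (attained at k = 1)
  C[2][0] = min over k of (A[2][0] + B[0][0] = 9 + 7 = 16, A[2][1] + B[1][0] = 9 + 2 = 11, A[2][2] + B[2][0] = 4 + 5 = 9) = 9 (attained at k = 2)
  C[2][1] = min over k of (A[2][0] + B[0][1] = 9 + 2 = 11, A[2][1] + B[1][1] = 9 + 1 = 10, A[2][2] + B[2][1] = 4 + 6 = 10) = 10 (attained at k = 1)
  C[2][2] = min over k of (A[2][0] + B[0][2] = 9 + 7 = 16, A[2][1] + B[1][2] = 9 + -2 = 7, A[2][2] + B[2][2] = 4 + 2 = 6) = 6 (attained at k = 2)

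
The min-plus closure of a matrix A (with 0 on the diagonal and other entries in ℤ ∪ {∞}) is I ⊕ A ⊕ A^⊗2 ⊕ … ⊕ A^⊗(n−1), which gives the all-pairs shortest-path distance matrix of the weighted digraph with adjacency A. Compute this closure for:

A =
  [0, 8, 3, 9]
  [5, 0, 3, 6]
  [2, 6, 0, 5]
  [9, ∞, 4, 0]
Closure =
  [0, 8, 3, 8]
  [5, 0, 3, 6]
  [2, 6, 0, 5]
  [6, 10, 4, 0]

This is the Floyd-Warshall all-pairs shortest-path computation. For each intermediate vertex k = 0, 1, …, 3, update dist[i][j] ← min(dist[i][j], dist[i][k] + dist[k][j]). The final matrix gives, for each (i, j), the minimum total weight of any directed path from i to j (possibly empty when i = j).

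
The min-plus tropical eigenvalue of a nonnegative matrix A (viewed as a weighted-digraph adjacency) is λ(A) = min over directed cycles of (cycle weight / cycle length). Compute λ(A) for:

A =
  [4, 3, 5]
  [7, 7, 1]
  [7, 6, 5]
λ(A) = 7/2

Enumerate directed cycles and compute their means (weight / length). Sample:
  cycle 0 → 0: weight = 4, length = 1, mean = 4/1 ≈ 4.000
  cycle 1 → 1: weight = 7, length = 1, mean = 7/1 ≈ 7.000
  cycle 2 → 2: weight = 5, length = 1, mean = 5/1 ≈ 5.000
  cycle 0 → 1 → 0: weight = 10, length = 2, mean = 10/2 ≈ 5.000
  cycle 0 → 2 → 0: weight = 12, length = 2, mean = 12/2 ≈ 6.000
  cycle 1 → 0 → 1: weight = 10, length = 2, mean = 10/2 ≈ 5.000
Minimum mean = 3.500, attained e.g. along the cycle 1 → 2 → 1 with weight 7 and length 2. So λ(A) = 7/2 = 7/2.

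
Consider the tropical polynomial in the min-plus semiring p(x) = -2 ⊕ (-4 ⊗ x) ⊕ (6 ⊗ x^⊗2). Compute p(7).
p(7) = -2

A tropical monomial a ⊗ x^⊗i evaluates to a + i · x. Evaluating each term at x = 7:
  Term 0 contributes -2 + 0 · 7 = -2
  Term 1 contributes -4 + 1 · 7 = 3
  Term 2 contributes 6 + 2 · 7 = 20
p(7) = ⊕ of these = min[-2, 3, 20] = -2.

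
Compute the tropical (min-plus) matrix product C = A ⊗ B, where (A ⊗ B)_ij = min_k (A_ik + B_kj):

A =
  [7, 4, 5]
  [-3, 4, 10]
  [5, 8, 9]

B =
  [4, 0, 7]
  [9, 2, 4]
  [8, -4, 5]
A ⊗ B =
  [11, 1, 8]
  [1, -3, 4]
  [9, 5, 12]

Apply the min-plus product entry-by-entry:
  C[0][0] = min over k of (A[0][0] + B[0][0] = 7 + 4 = 11, A[0][1] + B[1][0] = 4 + 9 = 13, A[0][2] + B[2][0] = 5 + 8 = 13) = 11 (attained at k = 0)
  C[0][1] = min over k of (A[0][0] + B[0][1] = 7 + 0 = 7, A[0][1] + B[1][1] = 4 + 2 = 6, A[0][2] + B[2][1] = 5 + -4 = 1) = 1 (attained at k = 2)
  C[0][2] = min over k of (A[0][0] + B[0][2] = 7 + 7 = 14, A[0][1] + B[1][2] = 4 + 4 = 8, A[0][2] + B[2][2] = 5 + 5 = 10) = 8 (attained at k = 1)
  C[1][0] = min over k of (A[1][0] + B[0][0] = -3 + 4 = 1, A[1][1] + B[1][0] = 4 + 9 = 13, A[1][2] + B[2][0] = 10 + 8 = 18) = 1 (attained at k = 0)
  C[1][1] = min over k of (A[1][0] + B[0][1] = -3 + 0 = -3, A[1][1] + B[1][1] = 4 + 2 = 6, A[1][2] + B[2][1] = 10 + -4 = 6) = -3 (attained at k = 0)
  C[1][2] = min over k of (A[1][0] + B[0][2] = -3 + 7 = 4, A[1][1] + B[1][2] = 4 + 4 = 8, A[1][2] + B[2][2] = 10 + 5 = 15) = 4 (attained at k = 0)
  C[2][0] = min over k of (A[2][0] + B[0][0] = 5 + 4 = 9, A[2][1] + B[1][0] = 8 + 9 = 17, A[2][2] + B[2][0] = 9 + 8 = 17) = 9 (attained at k = 0)
  C[2][1] = min over k of (A[2][0] + B[0][1] = 5 + 0 = 5, A[2][1] + B[1][1] = 8 + 2 = 10, A[2][2] + B[2][1] = 9 + -4 = 5) = 5 (attained at k = 0)
  C[2][2] = min over k of (A[2][0] + B[0][2] = 5 + 7 = 12, A[2][1] + B[1][2] = 8 + 4 = 12, A[2][2] + B[2][2] = 9 + 5 = 14) = 12 (attained at k = 0)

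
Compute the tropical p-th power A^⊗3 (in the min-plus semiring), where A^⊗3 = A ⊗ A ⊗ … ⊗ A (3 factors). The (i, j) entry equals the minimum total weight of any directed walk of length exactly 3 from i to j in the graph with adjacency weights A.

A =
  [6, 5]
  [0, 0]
A^⊗3 =
  [5, 5]
  [0, 0]

Each entry (A^⊗3)_ij equals the minimum over all length-3 walks i = v_0 → v_1 → … → v_3 = j of Σ_t A[v_t][v_{t+1}]. For example, for (i, j) = (0, 1) we minimise over 4 possible intermediate vertex sequences; the minimum is 5, attained along the walk 0 → 1 → 1 → 1.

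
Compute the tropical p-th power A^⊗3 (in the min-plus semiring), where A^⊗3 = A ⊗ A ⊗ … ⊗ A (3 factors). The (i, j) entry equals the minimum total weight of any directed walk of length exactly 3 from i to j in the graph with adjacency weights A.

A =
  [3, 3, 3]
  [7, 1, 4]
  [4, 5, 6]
A^⊗3 =
  [9, 5, 8]
  [9, 3, 6]
  [10, 7, 10]

Each entry (A^⊗3)_ij equals the minimum over all length-3 walks i = v_0 → v_1 → … → v_3 = j of Σ_t A[v_t][v_{t+1}]. For example, for (i, j) = (0, 2) we minimise over 9 possible intermediate vertex sequences; the minimum is 8, attained along the walk 0 → 1 → 1 → 2.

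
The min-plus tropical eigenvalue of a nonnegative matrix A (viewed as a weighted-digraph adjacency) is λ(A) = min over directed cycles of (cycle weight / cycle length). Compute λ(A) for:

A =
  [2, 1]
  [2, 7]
λ(A) = 3/2

Enumerate directed cycles and compute their means (weight / length). Sample:
  cycle 0 → 0: weight = 2, length = 1, mean = 2/1 ≈ 2.000
  cycle 1 → 1: weight = 7, length = 1, mean = 7/1 ≈ 7.000
  cycle 0 → 1 → 0: weight = 3, length = 2, mean = 3/2 ≈ 1.500
  cycle 1 → 0 → 1: weight = 3, length = 2, mean = 3/2 ≈ 1.500
Minimum mean = 1.500, attained e.g. along the cycle 0 → 1 → 0 with weight 3 and length 2. So λ(A) = 3/2 = 3/2.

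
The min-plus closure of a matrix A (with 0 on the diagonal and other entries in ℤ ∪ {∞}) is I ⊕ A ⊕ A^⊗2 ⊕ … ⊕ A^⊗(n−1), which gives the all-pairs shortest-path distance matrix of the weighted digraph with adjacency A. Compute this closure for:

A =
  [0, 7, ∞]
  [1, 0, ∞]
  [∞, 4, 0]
Closure =
  [0, 7, ∞]
  [1, 0, ∞]
  [5, 4, 0]

This is the Floyd-Warshall all-pairs shortest-path computation. For each intermediate vertex k = 0, 1, …, 2, update dist[i][j] ← min(dist[i][j], dist[i][k] + dist[k][j]). The final matrix gives, for each (i, j), the minimum total weight of any directed path from i to j (possibly empty when i = j).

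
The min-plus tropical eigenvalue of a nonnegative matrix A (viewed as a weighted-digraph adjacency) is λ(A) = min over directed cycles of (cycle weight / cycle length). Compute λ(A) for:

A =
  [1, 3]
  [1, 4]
λ(A) = 1

Enumerate directed cycles and compute their means (weight / length). Sample:
  cycle 0 → 0: weight = 1, length = 1, mean = 1/1 ≈ 1.000
  cycle 1 → 1: weight = 4, length = 1, mean = 4/1 ≈ 4.000
  cycle 0 → 1 → 0: weight = 4, length = 2, mean = 4/2 ≈ 2.000
  cycle 1 → 0 → 1: weight = 4, length = 2, mean = 4/2 ≈ 2.000
Minimum mean = 1.000, attained e.g. along the cycle 0 → 0 with weight 1 and length 1. So λ(A) = 1/1 = 1.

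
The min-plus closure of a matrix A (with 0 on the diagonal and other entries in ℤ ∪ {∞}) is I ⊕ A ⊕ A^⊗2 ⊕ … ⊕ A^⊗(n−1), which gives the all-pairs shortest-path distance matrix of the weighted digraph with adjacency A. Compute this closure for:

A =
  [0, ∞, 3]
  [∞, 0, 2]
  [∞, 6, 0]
Closure =
  [0, 9, 3]
  [∞, 0, 2]
  [∞, 6, 0]

This is the Floyd-Warshall all-pairs shortest-path computation. For each intermediate vertex k = 0, 1, …, 2, update dist[i][j] ← min(dist[i][j], dist[i][k] + dist[k][j]). The final matrix gives, for each (i, j), the minimum total weight of any directed path from i to j (possibly empty when i = j).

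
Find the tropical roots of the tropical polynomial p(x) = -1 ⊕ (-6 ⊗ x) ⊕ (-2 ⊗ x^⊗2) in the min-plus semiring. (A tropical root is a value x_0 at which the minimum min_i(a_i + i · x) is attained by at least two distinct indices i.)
Roots: {-4, 5}

Each tropical root is a break point of the lower envelope of the lines y = a_i + i · x (there are 3 lines, with slopes 0, 1, ..., 2). Only the lines that attain the minimum somewhere contribute to roots; other lines are dominated. Here the surviving (envelope) indices are i = 2, i = 1, i = 0.
Intersections between consecutive envelope lines give the roots: for adjacent envelope indices i < j the intersection is x = (a_i − a_j) / (j − i). Reading off the sorted break points: {-4, 5}.
Verification: at each break x_0, at least two indices attain the minimum of min_i(a_i + i · x_0).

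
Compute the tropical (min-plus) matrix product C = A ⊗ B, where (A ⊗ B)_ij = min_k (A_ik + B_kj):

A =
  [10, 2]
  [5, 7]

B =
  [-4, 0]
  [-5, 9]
A ⊗ B =
  [-3, 10]
  [1, 5]

Apply the min-plus product entry-by-entry:
  C[0][0] = min over k of (A[0][0] + B[0][0] = 10 + -4 = 6, A[0][1] + B[1][0] = 2 + -5 = -3) = -3 (attained at k = 1)
  C[0][1] = min over k of (A[0][0] + B[0][1] = 10 + 0 = 10, A[0][1] + B[1][1] = 2 + 9 = 11) = 10 (attained at k = 0)
  C[1][0] = min over k of (A[1][0] + B[0][0] = 5 + -4 = 1, A[1][1] + B[1][0] = 7 + -5 = 2) = 1 (attained at k = 0)
  C[1][1] = min over k of (A[1][0] + B[0][1] = 5 + 0 = 5, A[1][1] + B[1][1] = 7 + 9 = 16) = 5 (attained at k = 0)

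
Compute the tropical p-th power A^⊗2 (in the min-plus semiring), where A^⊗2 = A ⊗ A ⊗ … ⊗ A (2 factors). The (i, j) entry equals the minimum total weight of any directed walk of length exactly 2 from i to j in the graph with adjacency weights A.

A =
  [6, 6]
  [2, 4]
A^⊗2 =
  [8, 10]
  [6, 8]

Each entry (A^⊗2)_ij equals the minimum over all length-2 walks i = v_0 → v_1 → … → v_2 = j of Σ_t A[v_t][v_{t+1}]. For example, for (i, j) = (0, 1) we minimise over 2 possible intermediate vertex sequences; the minimum is 10, attained along the walk 0 → 1 → 1.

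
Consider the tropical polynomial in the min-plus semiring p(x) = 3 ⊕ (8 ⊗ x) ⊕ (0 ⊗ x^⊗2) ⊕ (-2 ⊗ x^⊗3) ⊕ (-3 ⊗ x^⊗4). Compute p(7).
p(7) = 3

A tropical monomial a ⊗ x^⊗i evaluates to a + i · x. Evaluating each term at x = 7:
  Term 0 contributes 3 + 0 · 7 = 3
  Term 1 contributes 8 + 1 · 7 = 15
  Term 2 contributes 0 + 2 · 7 = 14
  Term 3 contributes -2 + 3 · 7 = 19
  Term 4 contributes -3 + 4 · 7 = 25
p(7) = ⊕ of these = min[3, 15, 14, 19, 25] = 3.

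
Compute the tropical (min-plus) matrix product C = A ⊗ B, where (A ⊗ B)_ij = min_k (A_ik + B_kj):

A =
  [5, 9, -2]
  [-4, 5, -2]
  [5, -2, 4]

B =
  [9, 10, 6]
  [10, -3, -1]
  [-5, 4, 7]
A ⊗ B =
  [-7, 2, 5]
  [-7, 2, 2]
  [-1, -5, -3]

Apply the min-plus product entry-by-entry:
  C[0][0] = min over k of (A[0][0] + B[0][0] = 5 + 9 = 14, A[0][1] + B[1][0] = 9 + 10 = 19, A[0][2] + B[2][0] = -2 + -5 = -7) = -7 (attained at k = 2)
  C[0][1] = min over k of (A[0][0] + B[0][1] = 5 + 10 = 15, A[0][1] + B[1][1] = 9 + -3 = 6, A[0][2] + B[2][1] = -2 + 4 = 2) = 2 (attained at k = 2)
  C[0][2] = min over k of (A[0][0] + B[0][2] = 5 + 6 = 11, A[0][1] + B[1][2] = 9 + -1 = 8, A[0][2] + B[2][2] = -2 + 7 = 5) = 5 (attained at k = 2)
  C[1][0] = min over k of (A[1][0] + B[0][0] = -4 + 9 = 5, A[1][1] + B[1][0] = 5 + 10 = 15, A[1][2] + B[2][0] = -2 + -5 = -7) = -7 (attained at k = 2)
  C[1][1] = min over k of (A[1][0] + B[0][1] = -4 + 10 = 6, A[1][1] + B[1][1] = 5 + -3 = 2, A[1][2] + B[2][1] = -2 + 4 = 2) = 2 (attained at k = 1)
  C[1][2] = min over k of (A[1][0] + B[0][2] = -4 + 6 = 2, A[1][1] + B[1][2] = 5 + -1 = 4, A[1][2] + B[2][2] = -2 + 7 = 5) = 2 (attained at k = 0)
  C[2][0] = min over k of (A[2][0] + B[0][0] = 5 + 9 = 14, A[2][1] + B[1][0] = -2 + 10 = 8, A[2][2] + B[2][0] = 4 + -5 = -1) = -1 (attained at k = 2)
  C[2][1] = min over k of (A[2][0] + B[0][1] = 5 + 10 = 15, A[2][1] + B[1][1] = -2 + -3 = -5, A[2][2] + B[2][1] = 4 + 4 = 8) = -5 (attained at k = 1)
  C[2][2] = min over k of (A[2][0] + B[0][2] = 5 + 6 = 11, A[2][1] + B[1][2] = -2 + -1 = -3, A[2][2] + B[2][2] = 4 + 7 = 11) = -3 (attained at k = 1)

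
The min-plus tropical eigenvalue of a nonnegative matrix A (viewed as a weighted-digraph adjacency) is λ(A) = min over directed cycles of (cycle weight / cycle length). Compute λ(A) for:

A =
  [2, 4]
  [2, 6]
λ(A) = 2

Enumerate directed cycles and compute their means (weight / length). Sample:
  cycle 0 → 0: weight = 2, length = 1, mean = 2/1 ≈ 2.000
  cycle 1 → 1: weight = 6, length = 1, mean = 6/1 ≈ 6.000
  cycle 0 → 1 → 0: weight = 6, length = 2, mean = 6/2 ≈ 3.000
  cycle 1 → 0 → 1: weight = 6, length = 2, mean = 6/2 ≈ 3.000
Minimum mean = 2.000, attained e.g. along the cycle 0 → 0 with weight 2 and length 1. So λ(A) = 2/1 = 2.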